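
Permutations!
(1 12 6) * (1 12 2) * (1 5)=[0, 2, 5, 3, 4, 1, 12, 7, 8, 9, 10, 11, 6]=(1 2 5)(6 12)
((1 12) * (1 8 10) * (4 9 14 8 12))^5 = [0, 10, 2, 3, 1, 5, 6, 7, 14, 4, 8, 11, 12, 13, 9] = (1 10 8 14 9 4)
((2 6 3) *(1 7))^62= (7)(2 3 6)= [0, 1, 3, 6, 4, 5, 2, 7]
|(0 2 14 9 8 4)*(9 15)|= |(0 2 14 15 9 8 4)|= 7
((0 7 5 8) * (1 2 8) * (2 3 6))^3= (0 1 2 7 3 8 5 6)= [1, 2, 7, 8, 4, 6, 0, 3, 5]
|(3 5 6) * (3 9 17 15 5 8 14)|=15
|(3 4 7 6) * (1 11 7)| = 6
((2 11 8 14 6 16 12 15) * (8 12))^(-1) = (2 15 12 11)(6 14 8 16) = [0, 1, 15, 3, 4, 5, 14, 7, 16, 9, 10, 2, 11, 13, 8, 12, 6]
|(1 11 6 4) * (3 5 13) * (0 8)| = |(0 8)(1 11 6 4)(3 5 13)| = 12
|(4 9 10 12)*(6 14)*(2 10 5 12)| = |(2 10)(4 9 5 12)(6 14)| = 4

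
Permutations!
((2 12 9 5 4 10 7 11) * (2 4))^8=(12)=[0, 1, 2, 3, 4, 5, 6, 7, 8, 9, 10, 11, 12]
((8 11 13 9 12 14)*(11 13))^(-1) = (8 14 12 9 13) = [0, 1, 2, 3, 4, 5, 6, 7, 14, 13, 10, 11, 9, 8, 12]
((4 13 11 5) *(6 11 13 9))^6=[0, 1, 2, 3, 9, 4, 11, 7, 8, 6, 10, 5, 12, 13]=(13)(4 9 6 11 5)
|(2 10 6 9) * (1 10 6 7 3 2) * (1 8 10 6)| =8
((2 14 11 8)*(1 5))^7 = (1 5)(2 8 11 14) = [0, 5, 8, 3, 4, 1, 6, 7, 11, 9, 10, 14, 12, 13, 2]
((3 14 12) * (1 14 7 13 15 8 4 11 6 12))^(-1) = [0, 14, 2, 12, 8, 5, 11, 3, 15, 9, 10, 4, 6, 7, 1, 13] = (1 14)(3 12 6 11 4 8 15 13 7)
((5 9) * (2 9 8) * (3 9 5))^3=(3 9)=[0, 1, 2, 9, 4, 5, 6, 7, 8, 3]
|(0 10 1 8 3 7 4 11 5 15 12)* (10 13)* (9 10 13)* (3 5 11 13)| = |(0 9 10 1 8 5 15 12)(3 7 4 13)| = 8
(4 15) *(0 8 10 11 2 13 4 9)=(0 8 10 11 2 13 4 15 9)=[8, 1, 13, 3, 15, 5, 6, 7, 10, 0, 11, 2, 12, 4, 14, 9]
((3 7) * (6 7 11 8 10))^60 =[0, 1, 2, 3, 4, 5, 6, 7, 8, 9, 10, 11] =(11)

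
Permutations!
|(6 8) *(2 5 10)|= |(2 5 10)(6 8)|= 6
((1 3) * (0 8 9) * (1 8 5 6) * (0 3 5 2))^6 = [0, 1, 2, 3, 4, 5, 6, 7, 8, 9] = (9)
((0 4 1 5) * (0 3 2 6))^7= (6)= [0, 1, 2, 3, 4, 5, 6]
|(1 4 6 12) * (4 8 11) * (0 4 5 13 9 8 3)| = 30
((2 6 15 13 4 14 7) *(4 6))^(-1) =(2 7 14 4)(6 13 15) =[0, 1, 7, 3, 2, 5, 13, 14, 8, 9, 10, 11, 12, 15, 4, 6]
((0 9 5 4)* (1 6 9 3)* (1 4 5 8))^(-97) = [4, 8, 2, 0, 3, 5, 1, 7, 9, 6] = (0 4 3)(1 8 9 6)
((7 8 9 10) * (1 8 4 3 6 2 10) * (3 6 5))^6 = [0, 1, 10, 3, 6, 5, 2, 4, 8, 9, 7] = (2 10 7 4 6)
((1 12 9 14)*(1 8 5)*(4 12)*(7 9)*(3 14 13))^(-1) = [0, 5, 2, 13, 1, 8, 6, 12, 14, 7, 10, 11, 4, 9, 3] = (1 5 8 14 3 13 9 7 12 4)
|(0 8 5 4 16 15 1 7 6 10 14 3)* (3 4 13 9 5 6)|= 33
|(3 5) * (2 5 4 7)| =5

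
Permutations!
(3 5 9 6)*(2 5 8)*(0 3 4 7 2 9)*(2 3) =[2, 1, 5, 8, 7, 0, 4, 3, 9, 6] =(0 2 5)(3 8 9 6 4 7)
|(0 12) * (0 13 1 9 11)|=|(0 12 13 1 9 11)|=6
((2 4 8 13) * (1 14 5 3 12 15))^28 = (1 12 5)(3 14 15) = [0, 12, 2, 14, 4, 1, 6, 7, 8, 9, 10, 11, 5, 13, 15, 3]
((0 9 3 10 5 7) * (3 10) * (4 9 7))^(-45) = (0 7)(4 5 10 9) = [7, 1, 2, 3, 5, 10, 6, 0, 8, 4, 9]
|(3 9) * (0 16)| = 2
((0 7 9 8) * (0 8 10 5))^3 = (0 10 7 5 9) = [10, 1, 2, 3, 4, 9, 6, 5, 8, 0, 7]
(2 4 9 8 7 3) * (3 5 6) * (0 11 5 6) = (0 11 5)(2 4 9 8 7 6 3) = [11, 1, 4, 2, 9, 0, 3, 6, 7, 8, 10, 5]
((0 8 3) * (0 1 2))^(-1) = (0 2 1 3 8) = [2, 3, 1, 8, 4, 5, 6, 7, 0]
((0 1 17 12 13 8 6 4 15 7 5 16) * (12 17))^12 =(17)(0 1 12 13 8 6 4 15 7 5 16) =[1, 12, 2, 3, 15, 16, 4, 5, 6, 9, 10, 11, 13, 8, 14, 7, 0, 17]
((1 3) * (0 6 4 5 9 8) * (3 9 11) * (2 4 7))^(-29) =(0 4 1 6 5 9 7 11 8 2 3) =[4, 6, 3, 0, 1, 9, 5, 11, 2, 7, 10, 8]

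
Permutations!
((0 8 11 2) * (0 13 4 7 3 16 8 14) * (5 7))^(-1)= (0 14)(2 11 8 16 3 7 5 4 13)= [14, 1, 11, 7, 13, 4, 6, 5, 16, 9, 10, 8, 12, 2, 0, 15, 3]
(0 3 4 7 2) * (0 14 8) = (0 3 4 7 2 14 8) = [3, 1, 14, 4, 7, 5, 6, 2, 0, 9, 10, 11, 12, 13, 8]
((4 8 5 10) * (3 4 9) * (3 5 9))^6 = (10) = [0, 1, 2, 3, 4, 5, 6, 7, 8, 9, 10]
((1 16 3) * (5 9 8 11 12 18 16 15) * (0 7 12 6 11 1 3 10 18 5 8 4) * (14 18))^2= (0 12 9)(1 8 15)(4 7 5)(10 18)(14 16)= [12, 8, 2, 3, 7, 4, 6, 5, 15, 0, 18, 11, 9, 13, 16, 1, 14, 17, 10]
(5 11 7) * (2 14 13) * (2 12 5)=[0, 1, 14, 3, 4, 11, 6, 2, 8, 9, 10, 7, 5, 12, 13]=(2 14 13 12 5 11 7)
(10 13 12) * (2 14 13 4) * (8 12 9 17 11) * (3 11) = (2 14 13 9 17 3 11 8 12 10 4) = [0, 1, 14, 11, 2, 5, 6, 7, 12, 17, 4, 8, 10, 9, 13, 15, 16, 3]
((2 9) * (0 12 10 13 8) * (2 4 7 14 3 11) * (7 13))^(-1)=(0 8 13 4 9 2 11 3 14 7 10 12)=[8, 1, 11, 14, 9, 5, 6, 10, 13, 2, 12, 3, 0, 4, 7]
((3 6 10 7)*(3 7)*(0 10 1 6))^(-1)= (0 3 10)(1 6)= [3, 6, 2, 10, 4, 5, 1, 7, 8, 9, 0]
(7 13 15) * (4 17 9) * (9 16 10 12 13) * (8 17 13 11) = (4 13 15 7 9)(8 17 16 10 12 11) = [0, 1, 2, 3, 13, 5, 6, 9, 17, 4, 12, 8, 11, 15, 14, 7, 10, 16]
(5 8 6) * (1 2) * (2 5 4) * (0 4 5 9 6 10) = [4, 9, 1, 3, 2, 8, 5, 7, 10, 6, 0] = (0 4 2 1 9 6 5 8 10)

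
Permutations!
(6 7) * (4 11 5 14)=(4 11 5 14)(6 7)=[0, 1, 2, 3, 11, 14, 7, 6, 8, 9, 10, 5, 12, 13, 4]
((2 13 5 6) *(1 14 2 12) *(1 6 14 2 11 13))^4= (14)= [0, 1, 2, 3, 4, 5, 6, 7, 8, 9, 10, 11, 12, 13, 14]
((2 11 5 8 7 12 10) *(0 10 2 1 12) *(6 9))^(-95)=[2, 5, 7, 3, 4, 10, 9, 12, 1, 6, 11, 0, 8]=(0 2 7 12 8 1 5 10 11)(6 9)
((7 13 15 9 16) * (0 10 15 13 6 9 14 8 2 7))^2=(0 15 8 7 9)(2 6 16 10 14)=[15, 1, 6, 3, 4, 5, 16, 9, 7, 0, 14, 11, 12, 13, 2, 8, 10]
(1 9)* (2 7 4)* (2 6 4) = (1 9)(2 7)(4 6) = [0, 9, 7, 3, 6, 5, 4, 2, 8, 1]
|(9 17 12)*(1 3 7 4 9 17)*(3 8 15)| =|(1 8 15 3 7 4 9)(12 17)| =14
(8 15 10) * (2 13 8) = [0, 1, 13, 3, 4, 5, 6, 7, 15, 9, 2, 11, 12, 8, 14, 10] = (2 13 8 15 10)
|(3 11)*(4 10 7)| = |(3 11)(4 10 7)| = 6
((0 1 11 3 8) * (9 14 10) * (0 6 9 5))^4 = (0 8 10 11 9)(1 6 5 3 14) = [8, 6, 2, 14, 4, 3, 5, 7, 10, 0, 11, 9, 12, 13, 1]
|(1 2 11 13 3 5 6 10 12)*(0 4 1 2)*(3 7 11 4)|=|(0 3 5 6 10 12 2 4 1)(7 11 13)|=9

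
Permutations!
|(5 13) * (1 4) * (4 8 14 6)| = |(1 8 14 6 4)(5 13)| = 10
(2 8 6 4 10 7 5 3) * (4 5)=(2 8 6 5 3)(4 10 7)=[0, 1, 8, 2, 10, 3, 5, 4, 6, 9, 7]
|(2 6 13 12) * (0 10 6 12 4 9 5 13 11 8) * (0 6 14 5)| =|(0 10 14 5 13 4 9)(2 12)(6 11 8)| =42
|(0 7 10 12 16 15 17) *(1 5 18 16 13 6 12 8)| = 30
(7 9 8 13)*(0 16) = (0 16)(7 9 8 13) = [16, 1, 2, 3, 4, 5, 6, 9, 13, 8, 10, 11, 12, 7, 14, 15, 0]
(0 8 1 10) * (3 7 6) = (0 8 1 10)(3 7 6) = [8, 10, 2, 7, 4, 5, 3, 6, 1, 9, 0]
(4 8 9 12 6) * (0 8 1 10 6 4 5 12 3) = [8, 10, 2, 0, 1, 12, 5, 7, 9, 3, 6, 11, 4] = (0 8 9 3)(1 10 6 5 12 4)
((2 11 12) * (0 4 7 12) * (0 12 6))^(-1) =(0 6 7 4)(2 12 11) =[6, 1, 12, 3, 0, 5, 7, 4, 8, 9, 10, 2, 11]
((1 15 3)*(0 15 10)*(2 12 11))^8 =(0 1 15 10 3)(2 11 12) =[1, 15, 11, 0, 4, 5, 6, 7, 8, 9, 3, 12, 2, 13, 14, 10]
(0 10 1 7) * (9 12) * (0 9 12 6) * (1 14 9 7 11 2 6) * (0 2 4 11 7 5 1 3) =(0 10 14 9 3)(1 7 5)(2 6)(4 11) =[10, 7, 6, 0, 11, 1, 2, 5, 8, 3, 14, 4, 12, 13, 9]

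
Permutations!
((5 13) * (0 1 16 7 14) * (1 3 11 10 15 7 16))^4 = [15, 1, 2, 7, 4, 5, 6, 11, 8, 9, 0, 14, 12, 13, 10, 3, 16] = (16)(0 15 3 7 11 14 10)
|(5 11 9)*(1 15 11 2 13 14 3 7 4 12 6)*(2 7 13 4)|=|(1 15 11 9 5 7 2 4 12 6)(3 13 14)|=30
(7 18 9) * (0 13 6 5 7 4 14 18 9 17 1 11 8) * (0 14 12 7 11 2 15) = (0 13 6 5 11 8 14 18 17 1 2 15)(4 12 7 9) = [13, 2, 15, 3, 12, 11, 5, 9, 14, 4, 10, 8, 7, 6, 18, 0, 16, 1, 17]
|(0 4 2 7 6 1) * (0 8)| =|(0 4 2 7 6 1 8)| =7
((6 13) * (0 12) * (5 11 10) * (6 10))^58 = (5 13 11 10 6) = [0, 1, 2, 3, 4, 13, 5, 7, 8, 9, 6, 10, 12, 11]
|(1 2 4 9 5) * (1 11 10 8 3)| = |(1 2 4 9 5 11 10 8 3)| = 9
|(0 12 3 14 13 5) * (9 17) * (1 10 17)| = 12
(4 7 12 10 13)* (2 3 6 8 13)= (2 3 6 8 13 4 7 12 10)= [0, 1, 3, 6, 7, 5, 8, 12, 13, 9, 2, 11, 10, 4]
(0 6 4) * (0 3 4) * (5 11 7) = [6, 1, 2, 4, 3, 11, 0, 5, 8, 9, 10, 7] = (0 6)(3 4)(5 11 7)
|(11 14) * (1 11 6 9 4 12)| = |(1 11 14 6 9 4 12)| = 7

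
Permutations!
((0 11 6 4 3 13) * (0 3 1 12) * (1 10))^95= (0 10 11 1 6 12 4)(3 13)= [10, 6, 2, 13, 0, 5, 12, 7, 8, 9, 11, 1, 4, 3]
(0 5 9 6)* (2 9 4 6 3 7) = (0 5 4 6)(2 9 3 7) = [5, 1, 9, 7, 6, 4, 0, 2, 8, 3]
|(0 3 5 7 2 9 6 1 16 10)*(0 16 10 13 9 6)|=11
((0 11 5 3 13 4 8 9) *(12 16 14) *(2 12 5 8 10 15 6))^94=(0 8)(2 13 12 4 16 10 14 15 5 6 3)(9 11)=[8, 1, 13, 2, 16, 6, 3, 7, 0, 11, 14, 9, 4, 12, 15, 5, 10]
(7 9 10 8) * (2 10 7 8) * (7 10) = (2 7 9 10) = [0, 1, 7, 3, 4, 5, 6, 9, 8, 10, 2]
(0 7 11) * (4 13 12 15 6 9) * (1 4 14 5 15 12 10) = (0 7 11)(1 4 13 10)(5 15 6 9 14) = [7, 4, 2, 3, 13, 15, 9, 11, 8, 14, 1, 0, 12, 10, 5, 6]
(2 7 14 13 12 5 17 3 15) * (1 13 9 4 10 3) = (1 13 12 5 17)(2 7 14 9 4 10 3 15) = [0, 13, 7, 15, 10, 17, 6, 14, 8, 4, 3, 11, 5, 12, 9, 2, 16, 1]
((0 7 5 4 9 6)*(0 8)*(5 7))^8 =(0 4 6)(5 9 8) =[4, 1, 2, 3, 6, 9, 0, 7, 5, 8]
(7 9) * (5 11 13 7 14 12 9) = [0, 1, 2, 3, 4, 11, 6, 5, 8, 14, 10, 13, 9, 7, 12] = (5 11 13 7)(9 14 12)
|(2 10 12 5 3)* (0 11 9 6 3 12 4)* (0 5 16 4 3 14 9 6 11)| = |(2 10 3)(4 5 12 16)(6 14 9 11)| = 12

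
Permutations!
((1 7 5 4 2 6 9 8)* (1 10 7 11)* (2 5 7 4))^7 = [0, 11, 2, 3, 4, 5, 6, 7, 8, 9, 10, 1] = (1 11)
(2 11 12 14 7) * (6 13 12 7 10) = [0, 1, 11, 3, 4, 5, 13, 2, 8, 9, 6, 7, 14, 12, 10] = (2 11 7)(6 13 12 14 10)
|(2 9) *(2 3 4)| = |(2 9 3 4)| = 4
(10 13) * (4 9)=(4 9)(10 13)=[0, 1, 2, 3, 9, 5, 6, 7, 8, 4, 13, 11, 12, 10]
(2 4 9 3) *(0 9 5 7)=[9, 1, 4, 2, 5, 7, 6, 0, 8, 3]=(0 9 3 2 4 5 7)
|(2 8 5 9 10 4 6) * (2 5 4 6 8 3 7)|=12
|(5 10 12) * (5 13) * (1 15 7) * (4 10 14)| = |(1 15 7)(4 10 12 13 5 14)| = 6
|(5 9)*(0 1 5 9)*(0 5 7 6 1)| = 3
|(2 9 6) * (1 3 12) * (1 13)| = |(1 3 12 13)(2 9 6)| = 12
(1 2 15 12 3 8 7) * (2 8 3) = (1 8 7)(2 15 12) = [0, 8, 15, 3, 4, 5, 6, 1, 7, 9, 10, 11, 2, 13, 14, 12]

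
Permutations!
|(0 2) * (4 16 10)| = 6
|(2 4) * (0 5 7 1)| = 4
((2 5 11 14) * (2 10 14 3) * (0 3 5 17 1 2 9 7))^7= (0 7 9 3)(1 2 17)(5 11)(10 14)= [7, 2, 17, 0, 4, 11, 6, 9, 8, 3, 14, 5, 12, 13, 10, 15, 16, 1]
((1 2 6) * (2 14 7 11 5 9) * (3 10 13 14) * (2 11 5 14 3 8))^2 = (1 2)(3 13 10)(5 11 7 9 14)(6 8) = [0, 2, 1, 13, 4, 11, 8, 9, 6, 14, 3, 7, 12, 10, 5]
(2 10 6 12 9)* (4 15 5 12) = (2 10 6 4 15 5 12 9) = [0, 1, 10, 3, 15, 12, 4, 7, 8, 2, 6, 11, 9, 13, 14, 5]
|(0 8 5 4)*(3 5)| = 5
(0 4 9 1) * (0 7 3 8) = (0 4 9 1 7 3 8) = [4, 7, 2, 8, 9, 5, 6, 3, 0, 1]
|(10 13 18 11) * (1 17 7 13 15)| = |(1 17 7 13 18 11 10 15)| = 8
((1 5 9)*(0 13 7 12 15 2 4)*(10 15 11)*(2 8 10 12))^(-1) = (0 4 2 7 13)(1 9 5)(8 15 10)(11 12) = [4, 9, 7, 3, 2, 1, 6, 13, 15, 5, 8, 12, 11, 0, 14, 10]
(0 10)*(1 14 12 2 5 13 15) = [10, 14, 5, 3, 4, 13, 6, 7, 8, 9, 0, 11, 2, 15, 12, 1] = (0 10)(1 14 12 2 5 13 15)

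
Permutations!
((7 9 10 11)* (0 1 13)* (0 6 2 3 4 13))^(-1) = (0 1)(2 6 13 4 3)(7 11 10 9) = [1, 0, 6, 2, 3, 5, 13, 11, 8, 7, 9, 10, 12, 4]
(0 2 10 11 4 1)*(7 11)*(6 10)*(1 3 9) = [2, 0, 6, 9, 3, 5, 10, 11, 8, 1, 7, 4] = (0 2 6 10 7 11 4 3 9 1)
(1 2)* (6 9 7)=(1 2)(6 9 7)=[0, 2, 1, 3, 4, 5, 9, 6, 8, 7]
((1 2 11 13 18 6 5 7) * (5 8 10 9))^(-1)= (1 7 5 9 10 8 6 18 13 11 2)= [0, 7, 1, 3, 4, 9, 18, 5, 6, 10, 8, 2, 12, 11, 14, 15, 16, 17, 13]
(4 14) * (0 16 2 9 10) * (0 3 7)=[16, 1, 9, 7, 14, 5, 6, 0, 8, 10, 3, 11, 12, 13, 4, 15, 2]=(0 16 2 9 10 3 7)(4 14)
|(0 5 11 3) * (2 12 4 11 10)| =8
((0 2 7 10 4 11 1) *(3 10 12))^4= (0 3 1 12 11 7 4 2 10)= [3, 12, 10, 1, 2, 5, 6, 4, 8, 9, 0, 7, 11]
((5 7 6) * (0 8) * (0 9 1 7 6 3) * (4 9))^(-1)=(0 3 7 1 9 4 8)(5 6)=[3, 9, 2, 7, 8, 6, 5, 1, 0, 4]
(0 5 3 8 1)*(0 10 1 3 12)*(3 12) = (0 5 3 8 12)(1 10) = [5, 10, 2, 8, 4, 3, 6, 7, 12, 9, 1, 11, 0]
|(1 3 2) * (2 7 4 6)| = 6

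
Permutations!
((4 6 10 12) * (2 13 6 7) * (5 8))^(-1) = (2 7 4 12 10 6 13)(5 8) = [0, 1, 7, 3, 12, 8, 13, 4, 5, 9, 6, 11, 10, 2]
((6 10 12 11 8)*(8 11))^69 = (6 10 12 8) = [0, 1, 2, 3, 4, 5, 10, 7, 6, 9, 12, 11, 8]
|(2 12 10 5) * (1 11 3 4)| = 4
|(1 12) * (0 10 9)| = 6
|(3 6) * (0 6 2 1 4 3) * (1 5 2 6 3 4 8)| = |(0 3 6)(1 8)(2 5)| = 6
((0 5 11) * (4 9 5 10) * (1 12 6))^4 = (0 5 4)(1 12 6)(9 10 11) = [5, 12, 2, 3, 0, 4, 1, 7, 8, 10, 11, 9, 6]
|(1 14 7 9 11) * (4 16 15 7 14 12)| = |(1 12 4 16 15 7 9 11)| = 8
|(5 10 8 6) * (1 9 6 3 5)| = 12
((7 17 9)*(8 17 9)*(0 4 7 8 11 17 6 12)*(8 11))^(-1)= (0 12 6 8 17 11 9 7 4)= [12, 1, 2, 3, 0, 5, 8, 4, 17, 7, 10, 9, 6, 13, 14, 15, 16, 11]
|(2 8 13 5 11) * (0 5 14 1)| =|(0 5 11 2 8 13 14 1)| =8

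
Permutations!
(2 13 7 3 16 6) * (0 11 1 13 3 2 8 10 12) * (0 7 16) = (0 11 1 13 16 6 8 10 12 7 2 3) = [11, 13, 3, 0, 4, 5, 8, 2, 10, 9, 12, 1, 7, 16, 14, 15, 6]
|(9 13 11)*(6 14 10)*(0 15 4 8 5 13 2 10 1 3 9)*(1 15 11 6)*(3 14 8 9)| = 28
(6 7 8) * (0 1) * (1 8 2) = (0 8 6 7 2 1) = [8, 0, 1, 3, 4, 5, 7, 2, 6]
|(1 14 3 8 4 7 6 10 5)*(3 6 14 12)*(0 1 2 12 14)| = 12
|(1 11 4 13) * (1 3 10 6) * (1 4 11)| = 5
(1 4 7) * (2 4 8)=(1 8 2 4 7)=[0, 8, 4, 3, 7, 5, 6, 1, 2]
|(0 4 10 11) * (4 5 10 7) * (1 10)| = |(0 5 1 10 11)(4 7)| = 10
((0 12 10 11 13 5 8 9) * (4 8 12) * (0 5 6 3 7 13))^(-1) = (0 11 10 12 5 9 8 4)(3 6 13 7) = [11, 1, 2, 6, 0, 9, 13, 3, 4, 8, 12, 10, 5, 7]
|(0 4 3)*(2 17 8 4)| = 6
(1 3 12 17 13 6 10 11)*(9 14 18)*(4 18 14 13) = (1 3 12 17 4 18 9 13 6 10 11) = [0, 3, 2, 12, 18, 5, 10, 7, 8, 13, 11, 1, 17, 6, 14, 15, 16, 4, 9]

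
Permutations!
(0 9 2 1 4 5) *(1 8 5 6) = [9, 4, 8, 3, 6, 0, 1, 7, 5, 2] = (0 9 2 8 5)(1 4 6)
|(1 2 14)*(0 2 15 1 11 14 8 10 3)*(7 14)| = 30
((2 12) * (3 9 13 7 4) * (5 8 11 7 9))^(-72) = [0, 1, 2, 3, 4, 5, 6, 7, 8, 9, 10, 11, 12, 13] = (13)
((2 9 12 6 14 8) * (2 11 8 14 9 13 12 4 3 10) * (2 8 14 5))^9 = (2 11 3 6)(4 12 5 8)(9 13 14 10) = [0, 1, 11, 6, 12, 8, 2, 7, 4, 13, 9, 3, 5, 14, 10]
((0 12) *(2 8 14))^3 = (14)(0 12) = [12, 1, 2, 3, 4, 5, 6, 7, 8, 9, 10, 11, 0, 13, 14]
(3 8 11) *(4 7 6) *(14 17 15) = (3 8 11)(4 7 6)(14 17 15) = [0, 1, 2, 8, 7, 5, 4, 6, 11, 9, 10, 3, 12, 13, 17, 14, 16, 15]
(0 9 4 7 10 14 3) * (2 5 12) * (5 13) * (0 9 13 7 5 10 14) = (0 13 10)(2 7 14 3 9 4 5 12) = [13, 1, 7, 9, 5, 12, 6, 14, 8, 4, 0, 11, 2, 10, 3]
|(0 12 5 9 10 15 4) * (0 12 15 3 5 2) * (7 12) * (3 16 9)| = |(0 15 4 7 12 2)(3 5)(9 10 16)| = 6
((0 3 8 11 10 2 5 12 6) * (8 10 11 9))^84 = (12) = [0, 1, 2, 3, 4, 5, 6, 7, 8, 9, 10, 11, 12]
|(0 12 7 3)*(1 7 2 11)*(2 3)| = 12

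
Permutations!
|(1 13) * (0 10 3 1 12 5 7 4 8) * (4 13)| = |(0 10 3 1 4 8)(5 7 13 12)| = 12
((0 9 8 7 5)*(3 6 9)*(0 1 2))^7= (0 1 7 9 3 2 5 8 6)= [1, 7, 5, 2, 4, 8, 0, 9, 6, 3]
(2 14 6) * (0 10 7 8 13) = (0 10 7 8 13)(2 14 6) = [10, 1, 14, 3, 4, 5, 2, 8, 13, 9, 7, 11, 12, 0, 6]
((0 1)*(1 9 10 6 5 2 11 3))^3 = [6, 10, 1, 9, 4, 3, 11, 7, 8, 5, 2, 0] = (0 6 11)(1 10 2)(3 9 5)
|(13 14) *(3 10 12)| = 6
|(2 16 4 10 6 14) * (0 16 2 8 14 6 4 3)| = 6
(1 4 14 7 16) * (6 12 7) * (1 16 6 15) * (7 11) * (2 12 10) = (16)(1 4 14 15)(2 12 11 7 6 10) = [0, 4, 12, 3, 14, 5, 10, 6, 8, 9, 2, 7, 11, 13, 15, 1, 16]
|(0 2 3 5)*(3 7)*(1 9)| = |(0 2 7 3 5)(1 9)| = 10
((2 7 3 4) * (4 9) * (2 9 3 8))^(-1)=(2 8 7)(4 9)=[0, 1, 8, 3, 9, 5, 6, 2, 7, 4]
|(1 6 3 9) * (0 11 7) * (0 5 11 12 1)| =6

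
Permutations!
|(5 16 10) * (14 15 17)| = 3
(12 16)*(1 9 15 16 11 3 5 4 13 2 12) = (1 9 15 16)(2 12 11 3 5 4 13) = [0, 9, 12, 5, 13, 4, 6, 7, 8, 15, 10, 3, 11, 2, 14, 16, 1]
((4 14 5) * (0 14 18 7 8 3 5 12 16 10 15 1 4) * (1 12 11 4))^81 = [0, 1, 2, 3, 4, 5, 6, 7, 8, 9, 15, 11, 16, 13, 14, 12, 10, 17, 18] = (18)(10 15 12 16)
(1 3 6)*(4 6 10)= (1 3 10 4 6)= [0, 3, 2, 10, 6, 5, 1, 7, 8, 9, 4]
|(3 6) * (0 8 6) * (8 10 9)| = 6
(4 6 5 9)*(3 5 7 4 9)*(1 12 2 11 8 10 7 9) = (1 12 2 11 8 10 7 4 6 9)(3 5) = [0, 12, 11, 5, 6, 3, 9, 4, 10, 1, 7, 8, 2]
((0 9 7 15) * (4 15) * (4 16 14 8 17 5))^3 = (0 16 17 15 7 8 4 9 14 5) = [16, 1, 2, 3, 9, 0, 6, 8, 4, 14, 10, 11, 12, 13, 5, 7, 17, 15]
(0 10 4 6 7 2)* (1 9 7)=[10, 9, 0, 3, 6, 5, 1, 2, 8, 7, 4]=(0 10 4 6 1 9 7 2)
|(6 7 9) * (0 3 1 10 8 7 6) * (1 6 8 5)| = 6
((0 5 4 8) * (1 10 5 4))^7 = (0 4 8)(1 10 5) = [4, 10, 2, 3, 8, 1, 6, 7, 0, 9, 5]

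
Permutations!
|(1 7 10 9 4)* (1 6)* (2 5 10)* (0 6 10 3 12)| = 24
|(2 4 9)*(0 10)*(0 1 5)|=12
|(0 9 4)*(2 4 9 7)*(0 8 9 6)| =7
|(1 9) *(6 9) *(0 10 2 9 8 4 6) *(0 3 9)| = |(0 10 2)(1 3 9)(4 6 8)| = 3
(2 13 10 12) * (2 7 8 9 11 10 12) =(2 13 12 7 8 9 11 10) =[0, 1, 13, 3, 4, 5, 6, 8, 9, 11, 2, 10, 7, 12]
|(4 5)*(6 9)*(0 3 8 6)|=|(0 3 8 6 9)(4 5)|=10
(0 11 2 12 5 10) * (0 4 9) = (0 11 2 12 5 10 4 9) = [11, 1, 12, 3, 9, 10, 6, 7, 8, 0, 4, 2, 5]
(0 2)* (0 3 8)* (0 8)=(8)(0 2 3)=[2, 1, 3, 0, 4, 5, 6, 7, 8]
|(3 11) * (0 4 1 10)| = |(0 4 1 10)(3 11)| = 4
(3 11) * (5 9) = (3 11)(5 9) = [0, 1, 2, 11, 4, 9, 6, 7, 8, 5, 10, 3]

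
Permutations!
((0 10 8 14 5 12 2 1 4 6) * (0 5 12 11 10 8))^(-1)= (0 10 11 5 6 4 1 2 12 14 8)= [10, 2, 12, 3, 1, 6, 4, 7, 0, 9, 11, 5, 14, 13, 8]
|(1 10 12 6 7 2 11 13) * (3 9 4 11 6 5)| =9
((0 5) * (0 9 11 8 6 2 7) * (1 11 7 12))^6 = (12)(0 9)(5 7) = [9, 1, 2, 3, 4, 7, 6, 5, 8, 0, 10, 11, 12]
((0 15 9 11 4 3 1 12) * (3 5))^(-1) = (0 12 1 3 5 4 11 9 15) = [12, 3, 2, 5, 11, 4, 6, 7, 8, 15, 10, 9, 1, 13, 14, 0]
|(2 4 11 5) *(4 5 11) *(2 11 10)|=4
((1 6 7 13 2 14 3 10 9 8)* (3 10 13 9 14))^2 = (14)(1 7 8 6 9)(2 13 3) = [0, 7, 13, 2, 4, 5, 9, 8, 6, 1, 10, 11, 12, 3, 14]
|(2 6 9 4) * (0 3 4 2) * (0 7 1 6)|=8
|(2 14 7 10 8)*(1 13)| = |(1 13)(2 14 7 10 8)| = 10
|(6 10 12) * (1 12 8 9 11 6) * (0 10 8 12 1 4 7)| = 20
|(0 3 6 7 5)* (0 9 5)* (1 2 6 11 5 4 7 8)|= |(0 3 11 5 9 4 7)(1 2 6 8)|= 28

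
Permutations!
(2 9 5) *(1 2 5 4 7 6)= (1 2 9 4 7 6)= [0, 2, 9, 3, 7, 5, 1, 6, 8, 4]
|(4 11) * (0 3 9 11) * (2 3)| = 6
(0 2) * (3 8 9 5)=(0 2)(3 8 9 5)=[2, 1, 0, 8, 4, 3, 6, 7, 9, 5]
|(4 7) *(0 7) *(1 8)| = |(0 7 4)(1 8)| = 6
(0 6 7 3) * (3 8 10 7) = [6, 1, 2, 0, 4, 5, 3, 8, 10, 9, 7] = (0 6 3)(7 8 10)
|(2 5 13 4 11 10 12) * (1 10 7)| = |(1 10 12 2 5 13 4 11 7)| = 9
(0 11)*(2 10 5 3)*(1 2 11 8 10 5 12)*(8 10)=(0 10 12 1 2 5 3 11)=[10, 2, 5, 11, 4, 3, 6, 7, 8, 9, 12, 0, 1]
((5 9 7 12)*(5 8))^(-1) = [0, 1, 2, 3, 4, 8, 6, 9, 12, 5, 10, 11, 7] = (5 8 12 7 9)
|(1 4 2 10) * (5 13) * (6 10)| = |(1 4 2 6 10)(5 13)| = 10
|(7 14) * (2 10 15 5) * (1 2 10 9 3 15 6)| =8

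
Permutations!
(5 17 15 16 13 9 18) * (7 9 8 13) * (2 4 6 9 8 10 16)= (2 4 6 9 18 5 17 15)(7 8 13 10 16)= [0, 1, 4, 3, 6, 17, 9, 8, 13, 18, 16, 11, 12, 10, 14, 2, 7, 15, 5]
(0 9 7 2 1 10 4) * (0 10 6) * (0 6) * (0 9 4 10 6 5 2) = [4, 9, 1, 3, 6, 2, 5, 0, 8, 7, 10] = (10)(0 4 6 5 2 1 9 7)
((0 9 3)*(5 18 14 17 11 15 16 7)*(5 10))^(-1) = (0 3 9)(5 10 7 16 15 11 17 14 18) = [3, 1, 2, 9, 4, 10, 6, 16, 8, 0, 7, 17, 12, 13, 18, 11, 15, 14, 5]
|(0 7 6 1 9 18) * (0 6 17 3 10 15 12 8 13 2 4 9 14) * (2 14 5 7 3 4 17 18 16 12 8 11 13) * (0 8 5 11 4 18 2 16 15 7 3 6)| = |(0 6 1 11 13 14 8 16 12 4 9 15 5 3 10 7 2 17 18)| = 19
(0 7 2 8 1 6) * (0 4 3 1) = (0 7 2 8)(1 6 4 3) = [7, 6, 8, 1, 3, 5, 4, 2, 0]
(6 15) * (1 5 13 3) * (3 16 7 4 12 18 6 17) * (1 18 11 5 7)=[0, 7, 2, 18, 12, 13, 15, 4, 8, 9, 10, 5, 11, 16, 14, 17, 1, 3, 6]=(1 7 4 12 11 5 13 16)(3 18 6 15 17)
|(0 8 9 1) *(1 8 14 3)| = 4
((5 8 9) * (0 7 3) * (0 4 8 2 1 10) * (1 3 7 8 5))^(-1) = (0 10 1 9 8)(2 5 4 3) = [10, 9, 5, 2, 3, 4, 6, 7, 0, 8, 1]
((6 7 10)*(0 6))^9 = [6, 1, 2, 3, 4, 5, 7, 10, 8, 9, 0] = (0 6 7 10)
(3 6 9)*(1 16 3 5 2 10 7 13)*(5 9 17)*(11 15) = (1 16 3 6 17 5 2 10 7 13)(11 15) = [0, 16, 10, 6, 4, 2, 17, 13, 8, 9, 7, 15, 12, 1, 14, 11, 3, 5]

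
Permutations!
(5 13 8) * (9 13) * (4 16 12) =(4 16 12)(5 9 13 8) =[0, 1, 2, 3, 16, 9, 6, 7, 5, 13, 10, 11, 4, 8, 14, 15, 12]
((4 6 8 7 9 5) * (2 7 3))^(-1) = [0, 1, 3, 8, 5, 9, 4, 2, 6, 7] = (2 3 8 6 4 5 9 7)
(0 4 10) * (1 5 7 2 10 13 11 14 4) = (0 1 5 7 2 10)(4 13 11 14) = [1, 5, 10, 3, 13, 7, 6, 2, 8, 9, 0, 14, 12, 11, 4]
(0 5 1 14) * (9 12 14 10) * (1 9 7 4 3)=(0 5 9 12 14)(1 10 7 4 3)=[5, 10, 2, 1, 3, 9, 6, 4, 8, 12, 7, 11, 14, 13, 0]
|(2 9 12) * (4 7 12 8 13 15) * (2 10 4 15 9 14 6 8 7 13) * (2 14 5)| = |(15)(2 5)(4 13 9 7 12 10)(6 8 14)| = 6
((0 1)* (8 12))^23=(0 1)(8 12)=[1, 0, 2, 3, 4, 5, 6, 7, 12, 9, 10, 11, 8]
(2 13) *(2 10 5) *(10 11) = (2 13 11 10 5) = [0, 1, 13, 3, 4, 2, 6, 7, 8, 9, 5, 10, 12, 11]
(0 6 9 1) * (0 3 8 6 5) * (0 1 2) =(0 5 1 3 8 6 9 2) =[5, 3, 0, 8, 4, 1, 9, 7, 6, 2]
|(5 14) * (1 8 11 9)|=|(1 8 11 9)(5 14)|=4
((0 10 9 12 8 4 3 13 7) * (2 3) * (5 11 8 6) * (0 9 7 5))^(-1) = (0 6 12 9 7 10)(2 4 8 11 5 13 3) = [6, 1, 4, 2, 8, 13, 12, 10, 11, 7, 0, 5, 9, 3]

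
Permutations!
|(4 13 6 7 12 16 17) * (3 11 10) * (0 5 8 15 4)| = |(0 5 8 15 4 13 6 7 12 16 17)(3 11 10)| = 33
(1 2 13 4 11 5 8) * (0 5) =(0 5 8 1 2 13 4 11) =[5, 2, 13, 3, 11, 8, 6, 7, 1, 9, 10, 0, 12, 4]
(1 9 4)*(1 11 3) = (1 9 4 11 3) = [0, 9, 2, 1, 11, 5, 6, 7, 8, 4, 10, 3]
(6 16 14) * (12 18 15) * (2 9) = (2 9)(6 16 14)(12 18 15) = [0, 1, 9, 3, 4, 5, 16, 7, 8, 2, 10, 11, 18, 13, 6, 12, 14, 17, 15]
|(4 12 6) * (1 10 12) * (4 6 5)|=5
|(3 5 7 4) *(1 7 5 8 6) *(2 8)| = |(1 7 4 3 2 8 6)| = 7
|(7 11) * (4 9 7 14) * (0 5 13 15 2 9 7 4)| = 10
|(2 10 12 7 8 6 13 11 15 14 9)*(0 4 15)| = 13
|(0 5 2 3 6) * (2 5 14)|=5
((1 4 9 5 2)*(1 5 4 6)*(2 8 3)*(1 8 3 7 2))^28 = (9) = [0, 1, 2, 3, 4, 5, 6, 7, 8, 9]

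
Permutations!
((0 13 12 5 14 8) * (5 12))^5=(14)=[0, 1, 2, 3, 4, 5, 6, 7, 8, 9, 10, 11, 12, 13, 14]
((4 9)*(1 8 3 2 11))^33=(1 2 8 11 3)(4 9)=[0, 2, 8, 1, 9, 5, 6, 7, 11, 4, 10, 3]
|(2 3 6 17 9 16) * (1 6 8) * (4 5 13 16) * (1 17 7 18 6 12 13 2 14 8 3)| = |(1 12 13 16 14 8 17 9 4 5 2)(6 7 18)| = 33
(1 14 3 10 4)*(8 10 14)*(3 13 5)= [0, 8, 2, 14, 1, 3, 6, 7, 10, 9, 4, 11, 12, 5, 13]= (1 8 10 4)(3 14 13 5)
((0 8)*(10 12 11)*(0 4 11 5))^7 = (12) = [0, 1, 2, 3, 4, 5, 6, 7, 8, 9, 10, 11, 12]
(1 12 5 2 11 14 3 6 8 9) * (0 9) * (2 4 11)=(0 9 1 12 5 4 11 14 3 6 8)=[9, 12, 2, 6, 11, 4, 8, 7, 0, 1, 10, 14, 5, 13, 3]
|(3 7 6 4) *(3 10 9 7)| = |(4 10 9 7 6)| = 5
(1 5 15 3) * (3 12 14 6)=(1 5 15 12 14 6 3)=[0, 5, 2, 1, 4, 15, 3, 7, 8, 9, 10, 11, 14, 13, 6, 12]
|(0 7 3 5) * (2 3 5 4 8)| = |(0 7 5)(2 3 4 8)| = 12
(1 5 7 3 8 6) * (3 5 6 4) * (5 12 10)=[0, 6, 2, 8, 3, 7, 1, 12, 4, 9, 5, 11, 10]=(1 6)(3 8 4)(5 7 12 10)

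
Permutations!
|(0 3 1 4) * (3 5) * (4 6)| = |(0 5 3 1 6 4)| = 6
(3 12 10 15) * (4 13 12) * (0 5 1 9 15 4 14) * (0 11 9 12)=(0 5 1 12 10 4 13)(3 14 11 9 15)=[5, 12, 2, 14, 13, 1, 6, 7, 8, 15, 4, 9, 10, 0, 11, 3]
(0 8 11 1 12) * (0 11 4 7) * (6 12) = [8, 6, 2, 3, 7, 5, 12, 0, 4, 9, 10, 1, 11] = (0 8 4 7)(1 6 12 11)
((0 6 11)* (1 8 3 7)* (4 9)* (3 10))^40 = (0 6 11) = [6, 1, 2, 3, 4, 5, 11, 7, 8, 9, 10, 0]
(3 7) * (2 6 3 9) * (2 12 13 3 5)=[0, 1, 6, 7, 4, 2, 5, 9, 8, 12, 10, 11, 13, 3]=(2 6 5)(3 7 9 12 13)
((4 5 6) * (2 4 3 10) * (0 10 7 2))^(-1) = (0 10)(2 7 3 6 5 4) = [10, 1, 7, 6, 2, 4, 5, 3, 8, 9, 0]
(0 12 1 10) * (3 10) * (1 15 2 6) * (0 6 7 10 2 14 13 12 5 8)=(0 5 8)(1 3 2 7 10 6)(12 15 14 13)=[5, 3, 7, 2, 4, 8, 1, 10, 0, 9, 6, 11, 15, 12, 13, 14]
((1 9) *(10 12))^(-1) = (1 9)(10 12) = [0, 9, 2, 3, 4, 5, 6, 7, 8, 1, 12, 11, 10]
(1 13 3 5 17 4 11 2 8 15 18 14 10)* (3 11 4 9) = (1 13 11 2 8 15 18 14 10)(3 5 17 9) = [0, 13, 8, 5, 4, 17, 6, 7, 15, 3, 1, 2, 12, 11, 10, 18, 16, 9, 14]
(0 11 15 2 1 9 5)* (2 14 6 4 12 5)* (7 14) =(0 11 15 7 14 6 4 12 5)(1 9 2) =[11, 9, 1, 3, 12, 0, 4, 14, 8, 2, 10, 15, 5, 13, 6, 7]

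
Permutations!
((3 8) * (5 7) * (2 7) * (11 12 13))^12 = (13) = [0, 1, 2, 3, 4, 5, 6, 7, 8, 9, 10, 11, 12, 13]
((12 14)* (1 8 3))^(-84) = (14) = [0, 1, 2, 3, 4, 5, 6, 7, 8, 9, 10, 11, 12, 13, 14]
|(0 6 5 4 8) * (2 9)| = |(0 6 5 4 8)(2 9)| = 10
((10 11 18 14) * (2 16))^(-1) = (2 16)(10 14 18 11) = [0, 1, 16, 3, 4, 5, 6, 7, 8, 9, 14, 10, 12, 13, 18, 15, 2, 17, 11]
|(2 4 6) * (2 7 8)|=|(2 4 6 7 8)|=5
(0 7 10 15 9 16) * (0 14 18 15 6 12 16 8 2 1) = [7, 0, 1, 3, 4, 5, 12, 10, 2, 8, 6, 11, 16, 13, 18, 9, 14, 17, 15] = (0 7 10 6 12 16 14 18 15 9 8 2 1)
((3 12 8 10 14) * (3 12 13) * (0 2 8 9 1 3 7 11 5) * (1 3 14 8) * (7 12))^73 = (0 14 5 1 11 2 7)(3 13 12 9)(8 10) = [14, 11, 7, 13, 4, 1, 6, 0, 10, 3, 8, 2, 9, 12, 5]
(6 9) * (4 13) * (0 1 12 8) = [1, 12, 2, 3, 13, 5, 9, 7, 0, 6, 10, 11, 8, 4] = (0 1 12 8)(4 13)(6 9)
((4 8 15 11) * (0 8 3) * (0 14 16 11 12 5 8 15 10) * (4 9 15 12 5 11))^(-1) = [10, 1, 2, 4, 16, 15, 6, 7, 5, 11, 8, 12, 0, 13, 3, 9, 14] = (0 10 8 5 15 9 11 12)(3 4 16 14)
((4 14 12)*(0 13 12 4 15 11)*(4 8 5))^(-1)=(0 11 15 12 13)(4 5 8 14)=[11, 1, 2, 3, 5, 8, 6, 7, 14, 9, 10, 15, 13, 0, 4, 12]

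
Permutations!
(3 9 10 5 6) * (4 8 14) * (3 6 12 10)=[0, 1, 2, 9, 8, 12, 6, 7, 14, 3, 5, 11, 10, 13, 4]=(3 9)(4 8 14)(5 12 10)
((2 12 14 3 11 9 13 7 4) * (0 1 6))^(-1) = (0 6 1)(2 4 7 13 9 11 3 14 12) = [6, 0, 4, 14, 7, 5, 1, 13, 8, 11, 10, 3, 2, 9, 12]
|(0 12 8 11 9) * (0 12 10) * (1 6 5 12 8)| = 12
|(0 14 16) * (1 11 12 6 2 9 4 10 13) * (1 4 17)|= 21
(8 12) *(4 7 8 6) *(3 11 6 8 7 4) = [0, 1, 2, 11, 4, 5, 3, 7, 12, 9, 10, 6, 8] = (3 11 6)(8 12)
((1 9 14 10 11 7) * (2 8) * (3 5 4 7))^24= (1 5 10)(3 14 7)(4 11 9)= [0, 5, 2, 14, 11, 10, 6, 3, 8, 4, 1, 9, 12, 13, 7]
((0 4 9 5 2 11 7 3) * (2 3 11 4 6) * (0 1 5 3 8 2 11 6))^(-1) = [0, 3, 8, 9, 2, 1, 7, 11, 5, 4, 10, 6] = (1 3 9 4 2 8 5)(6 7 11)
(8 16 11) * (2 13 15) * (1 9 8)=[0, 9, 13, 3, 4, 5, 6, 7, 16, 8, 10, 1, 12, 15, 14, 2, 11]=(1 9 8 16 11)(2 13 15)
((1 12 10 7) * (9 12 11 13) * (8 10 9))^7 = (1 11 13 8 10 7)(9 12) = [0, 11, 2, 3, 4, 5, 6, 1, 10, 12, 7, 13, 9, 8]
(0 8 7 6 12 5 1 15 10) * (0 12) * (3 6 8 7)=(0 7 8 3 6)(1 15 10 12 5)=[7, 15, 2, 6, 4, 1, 0, 8, 3, 9, 12, 11, 5, 13, 14, 10]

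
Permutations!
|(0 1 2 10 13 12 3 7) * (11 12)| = |(0 1 2 10 13 11 12 3 7)| = 9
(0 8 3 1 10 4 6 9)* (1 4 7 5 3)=[8, 10, 2, 4, 6, 3, 9, 5, 1, 0, 7]=(0 8 1 10 7 5 3 4 6 9)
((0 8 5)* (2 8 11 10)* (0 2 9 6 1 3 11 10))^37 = (0 9 1 11 10 6 3)(2 8 5) = [9, 11, 8, 0, 4, 2, 3, 7, 5, 1, 6, 10]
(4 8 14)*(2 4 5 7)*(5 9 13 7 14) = [0, 1, 4, 3, 8, 14, 6, 2, 5, 13, 10, 11, 12, 7, 9] = (2 4 8 5 14 9 13 7)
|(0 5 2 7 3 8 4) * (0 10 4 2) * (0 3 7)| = 10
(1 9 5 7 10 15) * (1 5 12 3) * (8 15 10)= (1 9 12 3)(5 7 8 15)= [0, 9, 2, 1, 4, 7, 6, 8, 15, 12, 10, 11, 3, 13, 14, 5]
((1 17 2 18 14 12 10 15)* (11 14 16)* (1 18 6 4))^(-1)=(1 4 6 2 17)(10 12 14 11 16 18 15)=[0, 4, 17, 3, 6, 5, 2, 7, 8, 9, 12, 16, 14, 13, 11, 10, 18, 1, 15]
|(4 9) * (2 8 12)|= |(2 8 12)(4 9)|= 6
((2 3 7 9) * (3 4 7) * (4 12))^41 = (2 12 4 7 9) = [0, 1, 12, 3, 7, 5, 6, 9, 8, 2, 10, 11, 4]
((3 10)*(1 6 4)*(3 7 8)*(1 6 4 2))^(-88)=(10)=[0, 1, 2, 3, 4, 5, 6, 7, 8, 9, 10]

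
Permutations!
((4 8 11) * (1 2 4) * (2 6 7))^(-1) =(1 11 8 4 2 7 6) =[0, 11, 7, 3, 2, 5, 1, 6, 4, 9, 10, 8]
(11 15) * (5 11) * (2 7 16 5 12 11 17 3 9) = [0, 1, 7, 9, 4, 17, 6, 16, 8, 2, 10, 15, 11, 13, 14, 12, 5, 3] = (2 7 16 5 17 3 9)(11 15 12)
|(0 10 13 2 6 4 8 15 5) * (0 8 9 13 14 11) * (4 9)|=12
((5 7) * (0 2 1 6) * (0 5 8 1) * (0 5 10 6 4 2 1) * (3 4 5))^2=[5, 7, 4, 2, 3, 8, 6, 0, 1, 9, 10]=(10)(0 5 8 1 7)(2 4 3)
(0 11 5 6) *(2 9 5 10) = (0 11 10 2 9 5 6) = [11, 1, 9, 3, 4, 6, 0, 7, 8, 5, 2, 10]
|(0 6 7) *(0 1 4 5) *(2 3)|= 6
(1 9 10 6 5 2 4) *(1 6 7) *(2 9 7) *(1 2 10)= (10)(1 7 2 4 6 5 9)= [0, 7, 4, 3, 6, 9, 5, 2, 8, 1, 10]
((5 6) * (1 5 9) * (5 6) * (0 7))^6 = (9) = [0, 1, 2, 3, 4, 5, 6, 7, 8, 9]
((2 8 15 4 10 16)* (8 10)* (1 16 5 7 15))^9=(16)=[0, 1, 2, 3, 4, 5, 6, 7, 8, 9, 10, 11, 12, 13, 14, 15, 16]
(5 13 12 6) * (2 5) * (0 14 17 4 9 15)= (0 14 17 4 9 15)(2 5 13 12 6)= [14, 1, 5, 3, 9, 13, 2, 7, 8, 15, 10, 11, 6, 12, 17, 0, 16, 4]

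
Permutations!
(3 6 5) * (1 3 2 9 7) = (1 3 6 5 2 9 7) = [0, 3, 9, 6, 4, 2, 5, 1, 8, 7]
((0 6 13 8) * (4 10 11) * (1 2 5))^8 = (13)(1 5 2)(4 11 10) = [0, 5, 1, 3, 11, 2, 6, 7, 8, 9, 4, 10, 12, 13]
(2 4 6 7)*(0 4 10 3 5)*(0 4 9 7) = [9, 1, 10, 5, 6, 4, 0, 2, 8, 7, 3] = (0 9 7 2 10 3 5 4 6)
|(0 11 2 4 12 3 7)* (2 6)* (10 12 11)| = 20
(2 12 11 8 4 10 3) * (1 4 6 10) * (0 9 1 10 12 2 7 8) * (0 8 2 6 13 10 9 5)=[5, 4, 6, 7, 9, 0, 12, 2, 13, 1, 3, 8, 11, 10]=(0 5)(1 4 9)(2 6 12 11 8 13 10 3 7)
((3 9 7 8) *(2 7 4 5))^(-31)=(2 9 7 4 8 5 3)=[0, 1, 9, 2, 8, 3, 6, 4, 5, 7]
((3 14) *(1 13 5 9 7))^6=[0, 13, 2, 3, 4, 9, 6, 1, 8, 7, 10, 11, 12, 5, 14]=(14)(1 13 5 9 7)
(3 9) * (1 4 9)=(1 4 9 3)=[0, 4, 2, 1, 9, 5, 6, 7, 8, 3]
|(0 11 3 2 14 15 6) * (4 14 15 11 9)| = |(0 9 4 14 11 3 2 15 6)| = 9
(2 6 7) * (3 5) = (2 6 7)(3 5) = [0, 1, 6, 5, 4, 3, 7, 2]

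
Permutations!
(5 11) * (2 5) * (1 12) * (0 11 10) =(0 11 2 5 10)(1 12) =[11, 12, 5, 3, 4, 10, 6, 7, 8, 9, 0, 2, 1]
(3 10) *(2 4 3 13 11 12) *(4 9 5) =[0, 1, 9, 10, 3, 4, 6, 7, 8, 5, 13, 12, 2, 11] =(2 9 5 4 3 10 13 11 12)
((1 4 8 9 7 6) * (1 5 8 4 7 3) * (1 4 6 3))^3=(1 4 8 7 6 9 3 5)=[0, 4, 2, 5, 8, 1, 9, 6, 7, 3]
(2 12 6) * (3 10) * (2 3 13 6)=(2 12)(3 10 13 6)=[0, 1, 12, 10, 4, 5, 3, 7, 8, 9, 13, 11, 2, 6]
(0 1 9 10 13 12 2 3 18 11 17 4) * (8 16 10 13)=(0 1 9 13 12 2 3 18 11 17 4)(8 16 10)=[1, 9, 3, 18, 0, 5, 6, 7, 16, 13, 8, 17, 2, 12, 14, 15, 10, 4, 11]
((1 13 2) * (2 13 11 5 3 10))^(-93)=(13)(1 3)(2 5)(10 11)=[0, 3, 5, 1, 4, 2, 6, 7, 8, 9, 11, 10, 12, 13]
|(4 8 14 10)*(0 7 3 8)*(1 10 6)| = |(0 7 3 8 14 6 1 10 4)| = 9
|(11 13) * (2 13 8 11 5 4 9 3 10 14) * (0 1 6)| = |(0 1 6)(2 13 5 4 9 3 10 14)(8 11)| = 24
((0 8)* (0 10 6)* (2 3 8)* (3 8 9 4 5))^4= (0 6 10 8 2)= [6, 1, 0, 3, 4, 5, 10, 7, 2, 9, 8]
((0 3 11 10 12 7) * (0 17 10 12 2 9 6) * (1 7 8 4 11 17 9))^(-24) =(0 10 7)(1 6 17)(2 9 3) =[10, 6, 9, 2, 4, 5, 17, 0, 8, 3, 7, 11, 12, 13, 14, 15, 16, 1]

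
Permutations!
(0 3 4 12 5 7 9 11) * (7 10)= (0 3 4 12 5 10 7 9 11)= [3, 1, 2, 4, 12, 10, 6, 9, 8, 11, 7, 0, 5]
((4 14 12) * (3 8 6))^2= (3 6 8)(4 12 14)= [0, 1, 2, 6, 12, 5, 8, 7, 3, 9, 10, 11, 14, 13, 4]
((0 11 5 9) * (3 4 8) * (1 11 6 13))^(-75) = [13, 5, 2, 3, 4, 0, 1, 7, 8, 6, 10, 9, 12, 11] = (0 13 11 9 6 1 5)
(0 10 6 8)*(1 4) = (0 10 6 8)(1 4) = [10, 4, 2, 3, 1, 5, 8, 7, 0, 9, 6]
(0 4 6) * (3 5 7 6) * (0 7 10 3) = (0 4)(3 5 10)(6 7) = [4, 1, 2, 5, 0, 10, 7, 6, 8, 9, 3]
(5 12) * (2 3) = (2 3)(5 12) = [0, 1, 3, 2, 4, 12, 6, 7, 8, 9, 10, 11, 5]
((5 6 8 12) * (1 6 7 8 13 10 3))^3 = (1 10 6 3 13)(5 12 8 7) = [0, 10, 2, 13, 4, 12, 3, 5, 7, 9, 6, 11, 8, 1]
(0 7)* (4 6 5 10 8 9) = (0 7)(4 6 5 10 8 9) = [7, 1, 2, 3, 6, 10, 5, 0, 9, 4, 8]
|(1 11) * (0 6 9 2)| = |(0 6 9 2)(1 11)| = 4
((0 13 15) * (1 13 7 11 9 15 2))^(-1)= (0 15 9 11 7)(1 2 13)= [15, 2, 13, 3, 4, 5, 6, 0, 8, 11, 10, 7, 12, 1, 14, 9]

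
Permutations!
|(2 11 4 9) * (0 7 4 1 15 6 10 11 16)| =|(0 7 4 9 2 16)(1 15 6 10 11)| =30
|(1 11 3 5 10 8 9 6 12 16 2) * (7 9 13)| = |(1 11 3 5 10 8 13 7 9 6 12 16 2)| = 13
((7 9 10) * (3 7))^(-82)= [0, 1, 2, 9, 4, 5, 6, 10, 8, 3, 7]= (3 9)(7 10)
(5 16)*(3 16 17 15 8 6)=[0, 1, 2, 16, 4, 17, 3, 7, 6, 9, 10, 11, 12, 13, 14, 8, 5, 15]=(3 16 5 17 15 8 6)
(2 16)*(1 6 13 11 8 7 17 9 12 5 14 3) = (1 6 13 11 8 7 17 9 12 5 14 3)(2 16) = [0, 6, 16, 1, 4, 14, 13, 17, 7, 12, 10, 8, 5, 11, 3, 15, 2, 9]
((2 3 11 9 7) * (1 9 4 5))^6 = (1 4 3 7)(2 9 5 11) = [0, 4, 9, 7, 3, 11, 6, 1, 8, 5, 10, 2]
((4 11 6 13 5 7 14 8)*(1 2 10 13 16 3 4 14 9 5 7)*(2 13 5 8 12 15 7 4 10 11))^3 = (1 2 16 5 4 6 10 13 11 3)(7 14)(8 15)(9 12) = [0, 2, 16, 1, 6, 4, 10, 14, 15, 12, 13, 3, 9, 11, 7, 8, 5]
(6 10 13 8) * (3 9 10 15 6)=[0, 1, 2, 9, 4, 5, 15, 7, 3, 10, 13, 11, 12, 8, 14, 6]=(3 9 10 13 8)(6 15)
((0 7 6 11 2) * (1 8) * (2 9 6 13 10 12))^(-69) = (0 10)(1 8)(2 13)(7 12) = [10, 8, 13, 3, 4, 5, 6, 12, 1, 9, 0, 11, 7, 2]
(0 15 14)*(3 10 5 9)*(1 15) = [1, 15, 2, 10, 4, 9, 6, 7, 8, 3, 5, 11, 12, 13, 0, 14] = (0 1 15 14)(3 10 5 9)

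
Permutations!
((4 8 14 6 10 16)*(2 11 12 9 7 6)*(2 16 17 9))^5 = [0, 1, 12, 3, 8, 5, 6, 7, 14, 9, 10, 2, 11, 13, 16, 15, 4, 17] = (17)(2 12 11)(4 8 14 16)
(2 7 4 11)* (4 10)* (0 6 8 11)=(0 6 8 11 2 7 10 4)=[6, 1, 7, 3, 0, 5, 8, 10, 11, 9, 4, 2]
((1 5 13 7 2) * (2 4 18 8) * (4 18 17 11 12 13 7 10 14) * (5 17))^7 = [0, 4, 14, 3, 17, 11, 6, 12, 10, 9, 2, 7, 18, 8, 1, 15, 16, 5, 13] = (1 4 17 5 11 7 12 18 13 8 10 2 14)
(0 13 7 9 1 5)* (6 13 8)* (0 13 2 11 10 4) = [8, 5, 11, 3, 0, 13, 2, 9, 6, 1, 4, 10, 12, 7] = (0 8 6 2 11 10 4)(1 5 13 7 9)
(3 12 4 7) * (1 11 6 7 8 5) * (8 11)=(1 8 5)(3 12 4 11 6 7)=[0, 8, 2, 12, 11, 1, 7, 3, 5, 9, 10, 6, 4]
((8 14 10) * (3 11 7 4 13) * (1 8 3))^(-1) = (1 13 4 7 11 3 10 14 8) = [0, 13, 2, 10, 7, 5, 6, 11, 1, 9, 14, 3, 12, 4, 8]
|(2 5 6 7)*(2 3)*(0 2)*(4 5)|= |(0 2 4 5 6 7 3)|= 7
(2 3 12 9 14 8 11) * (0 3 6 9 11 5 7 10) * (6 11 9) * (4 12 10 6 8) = (0 3 10)(2 11)(4 12 9 14)(5 7 6 8) = [3, 1, 11, 10, 12, 7, 8, 6, 5, 14, 0, 2, 9, 13, 4]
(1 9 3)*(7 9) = (1 7 9 3) = [0, 7, 2, 1, 4, 5, 6, 9, 8, 3]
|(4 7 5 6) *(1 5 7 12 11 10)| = 7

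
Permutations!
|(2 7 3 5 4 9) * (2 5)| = |(2 7 3)(4 9 5)| = 3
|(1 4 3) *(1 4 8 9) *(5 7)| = 6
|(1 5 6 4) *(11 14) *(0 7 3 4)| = |(0 7 3 4 1 5 6)(11 14)| = 14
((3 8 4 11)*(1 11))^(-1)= (1 4 8 3 11)= [0, 4, 2, 11, 8, 5, 6, 7, 3, 9, 10, 1]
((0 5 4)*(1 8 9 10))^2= (0 4 5)(1 9)(8 10)= [4, 9, 2, 3, 5, 0, 6, 7, 10, 1, 8]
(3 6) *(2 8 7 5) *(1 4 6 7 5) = (1 4 6 3 7)(2 8 5) = [0, 4, 8, 7, 6, 2, 3, 1, 5]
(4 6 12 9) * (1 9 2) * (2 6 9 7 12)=[0, 7, 1, 3, 9, 5, 2, 12, 8, 4, 10, 11, 6]=(1 7 12 6 2)(4 9)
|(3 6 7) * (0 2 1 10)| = 12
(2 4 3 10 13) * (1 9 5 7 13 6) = [0, 9, 4, 10, 3, 7, 1, 13, 8, 5, 6, 11, 12, 2] = (1 9 5 7 13 2 4 3 10 6)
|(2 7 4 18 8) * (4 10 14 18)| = |(2 7 10 14 18 8)| = 6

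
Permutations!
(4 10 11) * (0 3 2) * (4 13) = (0 3 2)(4 10 11 13) = [3, 1, 0, 2, 10, 5, 6, 7, 8, 9, 11, 13, 12, 4]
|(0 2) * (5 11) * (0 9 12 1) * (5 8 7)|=|(0 2 9 12 1)(5 11 8 7)|=20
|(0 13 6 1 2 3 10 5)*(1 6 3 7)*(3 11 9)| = 21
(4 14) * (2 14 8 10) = (2 14 4 8 10) = [0, 1, 14, 3, 8, 5, 6, 7, 10, 9, 2, 11, 12, 13, 4]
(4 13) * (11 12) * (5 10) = (4 13)(5 10)(11 12) = [0, 1, 2, 3, 13, 10, 6, 7, 8, 9, 5, 12, 11, 4]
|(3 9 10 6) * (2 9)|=|(2 9 10 6 3)|=5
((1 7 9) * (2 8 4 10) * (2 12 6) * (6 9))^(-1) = (1 9 12 10 4 8 2 6 7) = [0, 9, 6, 3, 8, 5, 7, 1, 2, 12, 4, 11, 10]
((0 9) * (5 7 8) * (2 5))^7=(0 9)(2 8 7 5)=[9, 1, 8, 3, 4, 2, 6, 5, 7, 0]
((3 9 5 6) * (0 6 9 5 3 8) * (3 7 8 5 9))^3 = [3, 1, 2, 8, 4, 7, 9, 6, 5, 0] = (0 3 8 5 7 6 9)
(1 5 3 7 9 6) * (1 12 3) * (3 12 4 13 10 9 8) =(1 5)(3 7 8)(4 13 10 9 6) =[0, 5, 2, 7, 13, 1, 4, 8, 3, 6, 9, 11, 12, 10]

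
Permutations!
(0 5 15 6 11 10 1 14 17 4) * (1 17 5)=(0 1 14 5 15 6 11 10 17 4)=[1, 14, 2, 3, 0, 15, 11, 7, 8, 9, 17, 10, 12, 13, 5, 6, 16, 4]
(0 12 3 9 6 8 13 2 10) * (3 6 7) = (0 12 6 8 13 2 10)(3 9 7) = [12, 1, 10, 9, 4, 5, 8, 3, 13, 7, 0, 11, 6, 2]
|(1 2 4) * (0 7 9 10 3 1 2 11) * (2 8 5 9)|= |(0 7 2 4 8 5 9 10 3 1 11)|= 11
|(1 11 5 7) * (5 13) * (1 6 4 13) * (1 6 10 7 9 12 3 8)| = 10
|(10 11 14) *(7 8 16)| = 3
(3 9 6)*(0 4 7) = [4, 1, 2, 9, 7, 5, 3, 0, 8, 6] = (0 4 7)(3 9 6)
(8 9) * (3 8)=(3 8 9)=[0, 1, 2, 8, 4, 5, 6, 7, 9, 3]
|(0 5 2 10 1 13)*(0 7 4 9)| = |(0 5 2 10 1 13 7 4 9)| = 9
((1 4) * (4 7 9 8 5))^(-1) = (1 4 5 8 9 7) = [0, 4, 2, 3, 5, 8, 6, 1, 9, 7]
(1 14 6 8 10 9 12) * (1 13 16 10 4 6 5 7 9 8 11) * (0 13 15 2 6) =(0 13 16 10 8 4)(1 14 5 7 9 12 15 2 6 11) =[13, 14, 6, 3, 0, 7, 11, 9, 4, 12, 8, 1, 15, 16, 5, 2, 10]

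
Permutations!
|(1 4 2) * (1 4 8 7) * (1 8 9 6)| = 6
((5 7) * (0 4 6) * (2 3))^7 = (0 4 6)(2 3)(5 7) = [4, 1, 3, 2, 6, 7, 0, 5]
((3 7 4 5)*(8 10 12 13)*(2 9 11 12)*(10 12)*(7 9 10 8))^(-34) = (3 11 12 7 5 9 8 13 4) = [0, 1, 2, 11, 3, 9, 6, 5, 13, 8, 10, 12, 7, 4]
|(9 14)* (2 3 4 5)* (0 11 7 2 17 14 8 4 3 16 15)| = |(0 11 7 2 16 15)(4 5 17 14 9 8)| = 6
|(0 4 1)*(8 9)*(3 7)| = 6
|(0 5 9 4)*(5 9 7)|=6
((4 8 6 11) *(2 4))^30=(11)=[0, 1, 2, 3, 4, 5, 6, 7, 8, 9, 10, 11]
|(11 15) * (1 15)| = 3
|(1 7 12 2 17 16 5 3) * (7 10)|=9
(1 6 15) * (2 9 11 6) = [0, 2, 9, 3, 4, 5, 15, 7, 8, 11, 10, 6, 12, 13, 14, 1] = (1 2 9 11 6 15)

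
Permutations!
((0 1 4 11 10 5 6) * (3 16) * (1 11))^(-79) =(0 11 10 5 6)(1 4)(3 16) =[11, 4, 2, 16, 1, 6, 0, 7, 8, 9, 5, 10, 12, 13, 14, 15, 3]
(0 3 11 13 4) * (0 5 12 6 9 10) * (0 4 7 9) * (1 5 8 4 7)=(0 3 11 13 1 5 12 6)(4 8)(7 9 10)=[3, 5, 2, 11, 8, 12, 0, 9, 4, 10, 7, 13, 6, 1]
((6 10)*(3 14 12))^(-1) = (3 12 14)(6 10) = [0, 1, 2, 12, 4, 5, 10, 7, 8, 9, 6, 11, 14, 13, 3]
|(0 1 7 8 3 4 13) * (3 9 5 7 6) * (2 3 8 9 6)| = 6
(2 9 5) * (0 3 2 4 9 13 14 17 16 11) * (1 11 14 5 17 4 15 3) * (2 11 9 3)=(0 1 9 17 16 14 4 3 11)(2 13 5 15)=[1, 9, 13, 11, 3, 15, 6, 7, 8, 17, 10, 0, 12, 5, 4, 2, 14, 16]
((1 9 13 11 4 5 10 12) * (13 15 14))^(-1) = [0, 12, 2, 3, 11, 4, 6, 7, 8, 1, 5, 13, 10, 14, 15, 9] = (1 12 10 5 4 11 13 14 15 9)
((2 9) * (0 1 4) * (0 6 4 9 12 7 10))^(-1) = [10, 0, 9, 3, 6, 5, 4, 12, 8, 1, 7, 11, 2] = (0 10 7 12 2 9 1)(4 6)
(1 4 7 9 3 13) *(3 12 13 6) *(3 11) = (1 4 7 9 12 13)(3 6 11) = [0, 4, 2, 6, 7, 5, 11, 9, 8, 12, 10, 3, 13, 1]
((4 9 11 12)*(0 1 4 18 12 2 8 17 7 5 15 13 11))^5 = (0 1 4 9)(2 15 17 11 5 8 13 7)(12 18) = [1, 4, 15, 3, 9, 8, 6, 2, 13, 0, 10, 5, 18, 7, 14, 17, 16, 11, 12]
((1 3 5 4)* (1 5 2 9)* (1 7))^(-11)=(1 7 9 2 3)(4 5)=[0, 7, 3, 1, 5, 4, 6, 9, 8, 2]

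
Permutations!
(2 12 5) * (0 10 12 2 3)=(0 10 12 5 3)=[10, 1, 2, 0, 4, 3, 6, 7, 8, 9, 12, 11, 5]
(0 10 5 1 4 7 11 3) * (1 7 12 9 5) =[10, 4, 2, 0, 12, 7, 6, 11, 8, 5, 1, 3, 9] =(0 10 1 4 12 9 5 7 11 3)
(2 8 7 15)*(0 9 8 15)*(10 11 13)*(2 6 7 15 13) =[9, 1, 13, 3, 4, 5, 7, 0, 15, 8, 11, 2, 12, 10, 14, 6] =(0 9 8 15 6 7)(2 13 10 11)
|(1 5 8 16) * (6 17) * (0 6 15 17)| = 4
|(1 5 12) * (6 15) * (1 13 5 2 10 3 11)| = |(1 2 10 3 11)(5 12 13)(6 15)| = 30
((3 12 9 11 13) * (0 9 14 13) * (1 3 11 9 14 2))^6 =(0 13)(1 12)(2 3)(11 14) =[13, 12, 3, 2, 4, 5, 6, 7, 8, 9, 10, 14, 1, 0, 11]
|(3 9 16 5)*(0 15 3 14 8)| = 8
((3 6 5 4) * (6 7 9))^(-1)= (3 4 5 6 9 7)= [0, 1, 2, 4, 5, 6, 9, 3, 8, 7]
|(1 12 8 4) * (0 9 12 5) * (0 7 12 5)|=|(0 9 5 7 12 8 4 1)|=8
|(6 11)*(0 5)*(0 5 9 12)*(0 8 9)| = 6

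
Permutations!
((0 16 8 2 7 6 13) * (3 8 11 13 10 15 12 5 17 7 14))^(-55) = [16, 1, 14, 8, 4, 17, 10, 6, 2, 9, 15, 13, 5, 0, 3, 12, 11, 7] = (0 16 11 13)(2 14 3 8)(5 17 7 6 10 15 12)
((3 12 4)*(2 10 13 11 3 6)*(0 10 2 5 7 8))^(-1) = (0 8 7 5 6 4 12 3 11 13 10) = [8, 1, 2, 11, 12, 6, 4, 5, 7, 9, 0, 13, 3, 10]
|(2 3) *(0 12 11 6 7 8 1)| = 14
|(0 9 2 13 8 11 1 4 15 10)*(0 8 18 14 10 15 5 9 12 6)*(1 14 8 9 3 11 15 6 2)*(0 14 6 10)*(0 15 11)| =|(0 12 2 13 18 8 11 6 14 15 10 9 1 4 5 3)| =16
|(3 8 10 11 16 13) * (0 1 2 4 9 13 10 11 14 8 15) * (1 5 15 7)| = 105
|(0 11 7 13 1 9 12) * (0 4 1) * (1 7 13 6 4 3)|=12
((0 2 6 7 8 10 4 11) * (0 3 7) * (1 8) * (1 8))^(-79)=[6, 1, 0, 11, 10, 5, 2, 3, 7, 9, 8, 4]=(0 6 2)(3 11 4 10 8 7)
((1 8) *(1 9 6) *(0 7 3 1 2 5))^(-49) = (0 9 7 6 3 2 1 5 8) = [9, 5, 1, 2, 4, 8, 3, 6, 0, 7]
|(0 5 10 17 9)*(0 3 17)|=3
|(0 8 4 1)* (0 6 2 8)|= 5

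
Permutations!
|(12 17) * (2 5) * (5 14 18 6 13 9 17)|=|(2 14 18 6 13 9 17 12 5)|=9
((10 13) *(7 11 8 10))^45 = (13) = [0, 1, 2, 3, 4, 5, 6, 7, 8, 9, 10, 11, 12, 13]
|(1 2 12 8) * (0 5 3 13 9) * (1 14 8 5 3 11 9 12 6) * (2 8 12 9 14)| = 4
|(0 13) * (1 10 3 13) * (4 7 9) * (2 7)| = 20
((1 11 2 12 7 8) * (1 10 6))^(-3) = [0, 8, 6, 3, 4, 5, 7, 11, 2, 9, 12, 10, 1] = (1 8 2 6 7 11 10 12)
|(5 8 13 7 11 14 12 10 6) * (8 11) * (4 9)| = |(4 9)(5 11 14 12 10 6)(7 8 13)| = 6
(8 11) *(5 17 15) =(5 17 15)(8 11) =[0, 1, 2, 3, 4, 17, 6, 7, 11, 9, 10, 8, 12, 13, 14, 5, 16, 15]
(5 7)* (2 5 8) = (2 5 7 8) = [0, 1, 5, 3, 4, 7, 6, 8, 2]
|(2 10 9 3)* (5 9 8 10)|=|(2 5 9 3)(8 10)|=4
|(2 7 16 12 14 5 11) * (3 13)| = |(2 7 16 12 14 5 11)(3 13)| = 14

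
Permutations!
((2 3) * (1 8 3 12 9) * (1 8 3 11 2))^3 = (1 3)(2 8 12 11 9) = [0, 3, 8, 1, 4, 5, 6, 7, 12, 2, 10, 9, 11]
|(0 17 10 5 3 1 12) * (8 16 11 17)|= |(0 8 16 11 17 10 5 3 1 12)|= 10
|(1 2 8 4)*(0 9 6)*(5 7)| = 12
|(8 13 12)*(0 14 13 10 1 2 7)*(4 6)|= |(0 14 13 12 8 10 1 2 7)(4 6)|= 18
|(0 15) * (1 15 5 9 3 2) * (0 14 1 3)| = 6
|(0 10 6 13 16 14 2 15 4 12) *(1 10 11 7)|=|(0 11 7 1 10 6 13 16 14 2 15 4 12)|=13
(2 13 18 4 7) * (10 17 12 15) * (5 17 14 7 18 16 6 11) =[0, 1, 13, 3, 18, 17, 11, 2, 8, 9, 14, 5, 15, 16, 7, 10, 6, 12, 4] =(2 13 16 6 11 5 17 12 15 10 14 7)(4 18)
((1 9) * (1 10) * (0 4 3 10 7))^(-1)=(0 7 9 1 10 3 4)=[7, 10, 2, 4, 0, 5, 6, 9, 8, 1, 3]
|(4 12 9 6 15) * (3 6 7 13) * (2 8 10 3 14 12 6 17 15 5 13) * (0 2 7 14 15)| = |(0 2 8 10 3 17)(4 6 5 13 15)(9 14 12)| = 30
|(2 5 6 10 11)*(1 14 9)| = 15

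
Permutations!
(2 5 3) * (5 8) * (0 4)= (0 4)(2 8 5 3)= [4, 1, 8, 2, 0, 3, 6, 7, 5]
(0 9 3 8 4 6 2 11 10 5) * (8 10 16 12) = (0 9 3 10 5)(2 11 16 12 8 4 6) = [9, 1, 11, 10, 6, 0, 2, 7, 4, 3, 5, 16, 8, 13, 14, 15, 12]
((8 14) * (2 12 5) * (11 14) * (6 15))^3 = [0, 1, 2, 3, 4, 5, 15, 7, 8, 9, 10, 11, 12, 13, 14, 6] = (6 15)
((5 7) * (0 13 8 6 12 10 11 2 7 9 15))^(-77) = [2, 1, 8, 3, 4, 12, 9, 6, 5, 10, 0, 13, 15, 7, 14, 11] = (0 2 8 5 12 15 11 13 7 6 9 10)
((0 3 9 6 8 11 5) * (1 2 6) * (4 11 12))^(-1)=[5, 9, 1, 0, 12, 11, 2, 7, 6, 3, 10, 4, 8]=(0 5 11 4 12 8 6 2 1 9 3)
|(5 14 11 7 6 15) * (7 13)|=|(5 14 11 13 7 6 15)|=7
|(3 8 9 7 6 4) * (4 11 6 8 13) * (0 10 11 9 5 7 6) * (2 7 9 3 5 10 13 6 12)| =|(0 13 4 5 9 12 2 7 8 10 11)(3 6)| =22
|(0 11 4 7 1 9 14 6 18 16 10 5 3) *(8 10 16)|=|(0 11 4 7 1 9 14 6 18 8 10 5 3)|=13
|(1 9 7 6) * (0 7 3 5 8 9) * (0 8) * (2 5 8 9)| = 9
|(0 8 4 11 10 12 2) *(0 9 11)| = |(0 8 4)(2 9 11 10 12)| = 15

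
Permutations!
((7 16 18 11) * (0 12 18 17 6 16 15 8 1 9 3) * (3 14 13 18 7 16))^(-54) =[9, 16, 2, 1, 4, 5, 8, 13, 11, 17, 10, 12, 14, 3, 6, 18, 7, 15, 0] =(0 9 17 15 18)(1 16 7 13 3)(6 8 11 12 14)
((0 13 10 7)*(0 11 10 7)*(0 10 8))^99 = (0 8 11 7 13) = [8, 1, 2, 3, 4, 5, 6, 13, 11, 9, 10, 7, 12, 0]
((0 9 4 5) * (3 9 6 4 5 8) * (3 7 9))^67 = (0 7 6 9 4 5 8) = [7, 1, 2, 3, 5, 8, 9, 6, 0, 4]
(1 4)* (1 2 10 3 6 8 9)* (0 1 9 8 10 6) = (0 1 4 2 6 10 3) = [1, 4, 6, 0, 2, 5, 10, 7, 8, 9, 3]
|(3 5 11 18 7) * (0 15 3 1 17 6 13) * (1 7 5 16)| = 24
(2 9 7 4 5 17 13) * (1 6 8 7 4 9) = [0, 6, 1, 3, 5, 17, 8, 9, 7, 4, 10, 11, 12, 2, 14, 15, 16, 13] = (1 6 8 7 9 4 5 17 13 2)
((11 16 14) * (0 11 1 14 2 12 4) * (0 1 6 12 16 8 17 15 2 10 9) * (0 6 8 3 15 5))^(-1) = (0 5 17 8 14 1 4 12 6 9 10 16 2 15 3 11) = [5, 4, 15, 11, 12, 17, 9, 7, 14, 10, 16, 0, 6, 13, 1, 3, 2, 8]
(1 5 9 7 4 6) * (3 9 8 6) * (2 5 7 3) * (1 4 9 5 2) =(1 7 9 3 5 8 6 4) =[0, 7, 2, 5, 1, 8, 4, 9, 6, 3]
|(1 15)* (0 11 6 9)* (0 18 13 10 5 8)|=|(0 11 6 9 18 13 10 5 8)(1 15)|=18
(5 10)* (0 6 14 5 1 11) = (0 6 14 5 10 1 11) = [6, 11, 2, 3, 4, 10, 14, 7, 8, 9, 1, 0, 12, 13, 5]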